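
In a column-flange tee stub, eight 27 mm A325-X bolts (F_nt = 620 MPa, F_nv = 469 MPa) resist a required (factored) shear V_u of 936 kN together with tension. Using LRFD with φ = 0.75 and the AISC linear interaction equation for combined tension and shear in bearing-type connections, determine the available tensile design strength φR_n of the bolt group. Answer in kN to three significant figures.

A_b = π·27²/4 = 572.6 mm²; f_rv = 936 × 1000 / (8 × 572.6) = 204.3 MPa.
F'_nt = 1.3 F_nt − (F_nt / φF_nv) f_rv = 1.3·620 − (620/(0.75·469))·204.3 = 445.8 MPa, capped at F_nt → F'_nt = 445.8 MPa.
R_n = F'_nt · A_b · n = 445.8 × 572.6 × 8 / 1000 = 2042 kN.
Design strength φR_n = 0.75 × 2042 = 1530 kN.

1530 kN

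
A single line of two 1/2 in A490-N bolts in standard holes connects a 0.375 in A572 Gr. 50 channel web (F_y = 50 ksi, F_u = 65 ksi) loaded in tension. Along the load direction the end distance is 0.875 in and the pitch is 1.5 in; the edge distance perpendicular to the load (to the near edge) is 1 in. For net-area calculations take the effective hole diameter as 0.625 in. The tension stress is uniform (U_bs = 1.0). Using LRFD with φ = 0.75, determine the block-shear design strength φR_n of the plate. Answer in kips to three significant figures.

28.3 kips

Shear plane L_v = 0.875 + 1·1.5 = 2.375 in; A_gv = 2.375 × 0.375 = 0.8906 in².
A_nv = (2.375 − 1.5·0.625) × 0.375 = 0.5391 in².
A_nt = (1 − 0.5·0.625) × 0.375 = 0.2578 in².
0.6 F_u A_nv = 21.02 kips; 0.6 F_y A_gv = 26.72 kips → shear rupture governs the shear term.
R_n = 21.02 + 1.0 × 65 × 0.2578 = 37.78 kips.
Design strength φR_n = 0.75 × 37.78 = 28.3 kips.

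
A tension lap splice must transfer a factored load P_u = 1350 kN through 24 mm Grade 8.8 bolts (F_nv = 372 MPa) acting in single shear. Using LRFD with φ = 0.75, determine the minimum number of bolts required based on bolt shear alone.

11 bolts

A_b = π·24²/4 = 452.4 mm².
Per-bolt design strength φR_n = 0.75 × 372 × 452.4 × 1 / 1000 = 126.2 kN.
n ≥ 1350 / 126.2 = 10.7 → use 11 bolts.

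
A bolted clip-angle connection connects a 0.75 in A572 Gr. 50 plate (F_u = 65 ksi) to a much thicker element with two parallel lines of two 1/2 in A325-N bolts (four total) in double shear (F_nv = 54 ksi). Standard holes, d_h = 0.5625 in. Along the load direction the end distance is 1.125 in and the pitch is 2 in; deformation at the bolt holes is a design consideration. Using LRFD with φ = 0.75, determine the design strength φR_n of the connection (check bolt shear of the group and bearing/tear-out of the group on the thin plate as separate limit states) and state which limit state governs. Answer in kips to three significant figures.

Bolt shear: A_b = π·0.5²/4 = 0.1963 in²; R_n = 54 × 0.1963 × 4 × 2 = 84.82 kips → 0.75 × 84.82 = 63.6 kips.
Bearing (1.2 l_c t F_u ≤ 2.4 d t F_u): upper limit = 2.4·0.5·0.75·65 = 58.5 kips.
  Edge l_c = 1.125 − 0.5625/2 = 0.8438 → r_n = 49.36 kips; interior l_c = 2 − 0.5625 = 1.438 → r_n = 58.5 kips.
  R_n,bearing = 2·49.36 + 2·58.5 = 215.7 kips → 0.75 × 215.7 = 162 kips.
Bolt shear governs: 63.6 kips.

63.6 kips (bolt shear governs)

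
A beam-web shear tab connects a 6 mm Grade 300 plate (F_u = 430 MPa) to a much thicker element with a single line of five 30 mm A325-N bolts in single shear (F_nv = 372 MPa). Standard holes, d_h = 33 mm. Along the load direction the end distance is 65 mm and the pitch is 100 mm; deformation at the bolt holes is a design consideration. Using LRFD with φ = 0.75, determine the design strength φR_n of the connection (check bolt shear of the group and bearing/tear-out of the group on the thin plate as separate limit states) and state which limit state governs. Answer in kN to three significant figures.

Bolt shear: A_b = π·30²/4 = 706.9 mm²; R_n = 372 × 706.9 × 5 × 1 / 1000 = 1315 kN → 0.75 × 1315 = 986 kN.
Bearing (1.2 l_c t F_u ≤ 2.4 d t F_u): upper limit = 2.4·30·6·430 / 1000 = 185.8 kN.
  Edge l_c = 65 − 33/2 = 48.5 → r_n = 150.2 kN; interior l_c = 100 − 33 = 67 → r_n = 185.8 kN.
  R_n,bearing = 1·150.2 + 4·185.8 = 893.2 kN → 0.75 × 893.2 = 670 kN.
Bearing governs: 670 kN.

670 kN (bearing governs)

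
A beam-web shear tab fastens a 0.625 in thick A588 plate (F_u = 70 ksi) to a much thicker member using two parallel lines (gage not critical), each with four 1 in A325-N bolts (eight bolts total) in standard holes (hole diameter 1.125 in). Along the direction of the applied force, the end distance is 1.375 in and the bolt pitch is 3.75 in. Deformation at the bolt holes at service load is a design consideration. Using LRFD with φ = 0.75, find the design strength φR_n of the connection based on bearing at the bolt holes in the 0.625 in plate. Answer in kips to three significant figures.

Per bolt r_n = 1.2 l_c t F_u ≤ 2.4 d t F_u; upper limit = 2.4 × 1 × 0.625 × 70 = 105 kips.
Edge bolt: l_c = 1.375 − 1.125/2 = 0.8125 in → 1.2 × 0.8125 × 0.625 × 70 = 42.66 → r_n = 42.66 kips.
Interior bolts: l_c = 3.75 − 1.125 = 2.625 in → 1.2 × 2.625 × 0.625 × 70 = 137.8 → r_n = 105 kips.
R_n = 2 × 42.66 + 6 × 105 = 715.3 kips.
Design strength φR_n = 0.75 × 715.3 = 536 kips.

536 kips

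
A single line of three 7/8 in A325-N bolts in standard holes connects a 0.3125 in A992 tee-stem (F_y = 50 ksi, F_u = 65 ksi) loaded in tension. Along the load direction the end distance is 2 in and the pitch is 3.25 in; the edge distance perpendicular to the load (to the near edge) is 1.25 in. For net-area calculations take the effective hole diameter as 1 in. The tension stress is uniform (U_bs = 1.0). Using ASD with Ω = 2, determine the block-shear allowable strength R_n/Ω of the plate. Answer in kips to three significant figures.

44.2 kips

Shear plane L_v = 2 + 2·3.25 = 8.5 in; A_gv = 8.5 × 0.3125 = 2.656 in².
A_nv = (8.5 − 2.5·1) × 0.3125 = 1.875 in².
A_nt = (1.25 − 0.5·1) × 0.3125 = 0.2344 in².
0.6 F_u A_nv = 73.12 kips; 0.6 F_y A_gv = 79.69 kips → shear rupture governs the shear term.
R_n = 73.12 + 1.0 × 65 × 0.2344 = 88.36 kips.
Allowable strength R_n/Ω = 88.36 / 2 = 44.2 kips.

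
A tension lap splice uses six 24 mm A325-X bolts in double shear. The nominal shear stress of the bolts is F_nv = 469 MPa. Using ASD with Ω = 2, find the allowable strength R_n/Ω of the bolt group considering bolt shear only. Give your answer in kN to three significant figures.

A_b = π × 24² / 4 = 452.4 mm².
R_n = F_nv · A_b · n · n_s = 469 × 452.4 × 6 × 2 / 1000 = 2546 kN.
Allowable strength R_n/Ω = 2546 / 2 = 1270 kN.

1270 kN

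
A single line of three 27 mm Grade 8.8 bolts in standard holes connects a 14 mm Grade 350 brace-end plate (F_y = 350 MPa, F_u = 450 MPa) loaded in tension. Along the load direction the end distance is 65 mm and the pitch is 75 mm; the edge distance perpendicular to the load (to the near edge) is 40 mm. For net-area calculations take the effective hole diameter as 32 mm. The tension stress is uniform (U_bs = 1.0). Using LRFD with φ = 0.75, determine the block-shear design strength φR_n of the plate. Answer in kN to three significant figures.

496 kN

Shear plane L_v = 65 + 2·75 = 215 mm; A_gv = 215 × 14 = 3010 mm².
A_nv = (215 − 2.5·32) × 14 = 1890 mm².
A_nt = (40 − 0.5·32) × 14 = 336 mm².
0.6 F_u A_nv = 510.3 kN; 0.6 F_y A_gv = 632.1 kN → shear rupture governs the shear term.
R_n = 510.3 + 1.0 × 450 × 336 / 1000 = 661.5 kN.
Design strength φR_n = 0.75 × 661.5 = 496 kN.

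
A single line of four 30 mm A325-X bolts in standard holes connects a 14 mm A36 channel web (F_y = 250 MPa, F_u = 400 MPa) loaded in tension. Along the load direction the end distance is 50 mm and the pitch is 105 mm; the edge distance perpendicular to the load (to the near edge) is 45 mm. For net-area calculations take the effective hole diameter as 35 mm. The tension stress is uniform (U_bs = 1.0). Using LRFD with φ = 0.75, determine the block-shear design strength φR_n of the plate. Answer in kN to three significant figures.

Shear plane L_v = 50 + 3·105 = 365 mm; A_gv = 365 × 14 = 5110 mm².
A_nv = (365 − 3.5·35) × 14 = 3395 mm².
A_nt = (45 − 0.5·35) × 14 = 385 mm².
0.6 F_u A_nv = 814.8 kN; 0.6 F_y A_gv = 766.5 kN → shear yielding governs the shear term.
R_n = 766.5 + 1.0 × 400 × 385 / 1000 = 920.5 kN.
Design strength φR_n = 0.75 × 920.5 = 690 kN.

690 kN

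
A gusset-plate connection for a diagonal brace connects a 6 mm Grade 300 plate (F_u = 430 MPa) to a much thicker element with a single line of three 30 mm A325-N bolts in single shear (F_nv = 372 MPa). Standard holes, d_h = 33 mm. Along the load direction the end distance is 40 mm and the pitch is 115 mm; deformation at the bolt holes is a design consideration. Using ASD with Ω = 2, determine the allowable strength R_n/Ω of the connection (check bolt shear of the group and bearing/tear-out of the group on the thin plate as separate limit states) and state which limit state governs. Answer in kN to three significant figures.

222 kN (bearing governs)

Bolt shear: A_b = π·30²/4 = 706.9 mm²; R_n = 372 × 706.9 × 3 × 1 / 1000 = 788.9 kN → 788.9 / 2 = 394 kN.
Bearing (1.2 l_c t F_u ≤ 2.4 d t F_u): upper limit = 2.4·30·6·430 / 1000 = 185.8 kN.
  Edge l_c = 40 − 33/2 = 23.5 → r_n = 72.76 kN; interior l_c = 115 − 33 = 82 → r_n = 185.8 kN.
  R_n,bearing = 1·72.76 + 2·185.8 = 444.3 kN → 444.3 / 2 = 222 kN.
Bearing governs: 222 kN.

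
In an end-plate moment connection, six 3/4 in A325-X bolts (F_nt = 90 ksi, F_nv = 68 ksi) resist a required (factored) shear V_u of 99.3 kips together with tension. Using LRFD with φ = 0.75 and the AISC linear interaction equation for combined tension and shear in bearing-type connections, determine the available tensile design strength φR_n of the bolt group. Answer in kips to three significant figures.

101 kips

A_b = π·0.75²/4 = 0.4418 in²; f_rv = 99.3 / (6 × 0.4418) = 37.46 ksi.
F'_nt = 1.3 F_nt − (F_nt / φF_nv) f_rv = 1.3·90 − (90/(0.75·68))·37.46 = 50.89 ksi, capped at F_nt → F'_nt = 50.89 ksi.
R_n = F'_nt · A_b · n = 50.89 × 0.4418 × 6 = 134.9 kips.
Design strength φR_n = 0.75 × 134.9 = 101 kips.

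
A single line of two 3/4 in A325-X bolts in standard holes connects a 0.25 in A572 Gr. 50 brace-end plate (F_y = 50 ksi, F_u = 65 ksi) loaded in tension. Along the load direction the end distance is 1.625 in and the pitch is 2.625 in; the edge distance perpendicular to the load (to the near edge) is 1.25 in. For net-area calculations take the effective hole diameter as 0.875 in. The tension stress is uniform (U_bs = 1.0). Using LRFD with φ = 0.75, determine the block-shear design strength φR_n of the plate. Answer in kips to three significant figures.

Shear plane L_v = 1.625 + 1·2.625 = 4.25 in; A_gv = 4.25 × 0.25 = 1.062 in².
A_nv = (4.25 − 1.5·0.875) × 0.25 = 0.7344 in².
A_nt = (1.25 − 0.5·0.875) × 0.25 = 0.2031 in².
0.6 F_u A_nv = 28.64 kips; 0.6 F_y A_gv = 31.88 kips → shear rupture governs the shear term.
R_n = 28.64 + 1.0 × 65 × 0.2031 = 41.84 kips.
Design strength φR_n = 0.75 × 41.84 = 31.4 kips.

31.4 kips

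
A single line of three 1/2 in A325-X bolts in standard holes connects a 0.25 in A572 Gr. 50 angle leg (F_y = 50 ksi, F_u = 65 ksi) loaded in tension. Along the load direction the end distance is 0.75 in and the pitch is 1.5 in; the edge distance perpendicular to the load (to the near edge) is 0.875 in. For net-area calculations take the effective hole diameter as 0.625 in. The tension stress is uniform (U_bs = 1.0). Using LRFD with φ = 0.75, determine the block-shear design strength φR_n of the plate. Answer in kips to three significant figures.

22.9 kips

Shear plane L_v = 0.75 + 2·1.5 = 3.75 in; A_gv = 3.75 × 0.25 = 0.9375 in².
A_nv = (3.75 − 2.5·0.625) × 0.25 = 0.5469 in².
A_nt = (0.875 − 0.5·0.625) × 0.25 = 0.1406 in².
0.6 F_u A_nv = 21.33 kips; 0.6 F_y A_gv = 28.12 kips → shear rupture governs the shear term.
R_n = 21.33 + 1.0 × 65 × 0.1406 = 30.47 kips.
Design strength φR_n = 0.75 × 30.47 = 22.9 kips.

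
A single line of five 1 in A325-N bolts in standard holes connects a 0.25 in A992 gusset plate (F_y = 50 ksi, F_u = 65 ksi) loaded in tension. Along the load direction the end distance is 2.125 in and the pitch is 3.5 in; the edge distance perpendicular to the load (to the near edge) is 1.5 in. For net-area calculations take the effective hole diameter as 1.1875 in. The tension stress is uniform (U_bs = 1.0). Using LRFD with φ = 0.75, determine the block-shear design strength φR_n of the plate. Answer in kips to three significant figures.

89.9 kips

Shear plane L_v = 2.125 + 4·3.5 = 16.12 in; A_gv = 16.12 × 0.25 = 4.031 in².
A_nv = (16.12 − 4.5·1.1875) × 0.25 = 2.695 in².
A_nt = (1.5 − 0.5·1.1875) × 0.25 = 0.2266 in².
0.6 F_u A_nv = 105.1 kips; 0.6 F_y A_gv = 120.9 kips → shear rupture governs the shear term.
R_n = 105.1 + 1.0 × 65 × 0.2266 = 119.8 kips.
Design strength φR_n = 0.75 × 119.8 = 89.9 kips.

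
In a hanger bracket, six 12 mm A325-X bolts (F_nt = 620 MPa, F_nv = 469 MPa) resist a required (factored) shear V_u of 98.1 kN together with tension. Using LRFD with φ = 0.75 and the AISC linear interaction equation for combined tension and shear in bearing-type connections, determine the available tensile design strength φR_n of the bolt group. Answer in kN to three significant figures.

A_b = π·12²/4 = 113.1 mm²; f_rv = 98.1 × 1000 / (6 × 113.1) = 144.6 MPa.
F'_nt = 1.3 F_nt − (F_nt / φF_nv) f_rv = 1.3·620 − (620/(0.75·469))·144.6 = 551.2 MPa, capped at F_nt → F'_nt = 551.2 MPa.
R_n = F'_nt · A_b · n = 551.2 × 113.1 × 6 / 1000 = 374 kN.
Design strength φR_n = 0.75 × 374 = 281 kN.

281 kN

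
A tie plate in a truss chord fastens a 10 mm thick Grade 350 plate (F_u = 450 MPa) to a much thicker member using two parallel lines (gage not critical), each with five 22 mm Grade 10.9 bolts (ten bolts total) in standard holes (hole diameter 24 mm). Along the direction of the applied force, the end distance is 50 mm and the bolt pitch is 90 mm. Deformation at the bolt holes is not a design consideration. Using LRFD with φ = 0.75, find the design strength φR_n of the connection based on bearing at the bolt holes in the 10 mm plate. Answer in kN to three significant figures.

2170 kN

Per bolt r_n = 1.5 l_c t F_u ≤ 3.0 d t F_u; upper limit = 3.0 × 22 × 10 × 450 / 1000 = 297 kN.
Edge bolt: l_c = 50 − 24/2 = 38 mm → 1.5 × 38 × 10 × 450 / 1000 = 256.5 → r_n = 256.5 kN.
Interior bolts: l_c = 90 − 24 = 66 mm → 1.5 × 66 × 10 × 450 / 1000 = 445.5 → r_n = 297 kN.
R_n = 2 × 256.5 + 8 × 297 = 2889 kN.
Design strength φR_n = 0.75 × 2889 = 2170 kN.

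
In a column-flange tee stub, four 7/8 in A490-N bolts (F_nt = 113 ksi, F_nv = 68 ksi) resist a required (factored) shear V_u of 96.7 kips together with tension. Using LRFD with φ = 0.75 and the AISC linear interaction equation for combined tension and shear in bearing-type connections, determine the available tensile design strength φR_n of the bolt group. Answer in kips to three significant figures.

104 kips

A_b = π·0.875²/4 = 0.6013 in²; f_rv = 96.7 / (4 × 0.6013) = 40.2 ksi.
F'_nt = 1.3 F_nt − (F_nt / φF_nv) f_rv = 1.3·113 − (113/(0.75·68))·40.2 = 57.82 ksi, capped at F_nt → F'_nt = 57.82 ksi.
R_n = F'_nt · A_b · n = 57.82 × 0.6013 × 4 = 139.1 kips.
Design strength φR_n = 0.75 × 139.1 = 104 kips.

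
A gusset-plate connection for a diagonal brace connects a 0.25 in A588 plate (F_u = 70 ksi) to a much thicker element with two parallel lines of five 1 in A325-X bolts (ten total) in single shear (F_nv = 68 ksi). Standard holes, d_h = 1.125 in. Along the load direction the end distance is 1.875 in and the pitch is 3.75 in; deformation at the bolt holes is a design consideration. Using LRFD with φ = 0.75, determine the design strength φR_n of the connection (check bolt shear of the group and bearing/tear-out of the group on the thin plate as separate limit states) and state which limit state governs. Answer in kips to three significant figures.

Bolt shear: A_b = π·1²/4 = 0.7854 in²; R_n = 68 × 0.7854 × 10 × 1 = 534.1 kips → 0.75 × 534.1 = 401 kips.
Bearing (1.2 l_c t F_u ≤ 2.4 d t F_u): upper limit = 2.4·1·0.25·70 = 42 kips.
  Edge l_c = 1.875 − 1.125/2 = 1.312 → r_n = 27.56 kips; interior l_c = 3.75 − 1.125 = 2.625 → r_n = 42 kips.
  R_n,bearing = 2·27.56 + 8·42 = 391.1 kips → 0.75 × 391.1 = 293 kips.
Bearing governs: 293 kips.

293 kips (bearing governs)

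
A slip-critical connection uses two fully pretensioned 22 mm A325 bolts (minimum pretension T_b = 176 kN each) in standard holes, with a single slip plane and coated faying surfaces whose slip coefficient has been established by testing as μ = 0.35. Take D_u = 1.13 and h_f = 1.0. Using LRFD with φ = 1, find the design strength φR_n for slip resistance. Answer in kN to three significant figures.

R_n = μ · D_u · h_f · T_b · n_s · n_b = 0.35 × 1.13 × 1.0 × 176 × 1 × 2 = 139.2 kN.
Design strength φR_n = 1 × 139.2 = 139 kN.

139 kN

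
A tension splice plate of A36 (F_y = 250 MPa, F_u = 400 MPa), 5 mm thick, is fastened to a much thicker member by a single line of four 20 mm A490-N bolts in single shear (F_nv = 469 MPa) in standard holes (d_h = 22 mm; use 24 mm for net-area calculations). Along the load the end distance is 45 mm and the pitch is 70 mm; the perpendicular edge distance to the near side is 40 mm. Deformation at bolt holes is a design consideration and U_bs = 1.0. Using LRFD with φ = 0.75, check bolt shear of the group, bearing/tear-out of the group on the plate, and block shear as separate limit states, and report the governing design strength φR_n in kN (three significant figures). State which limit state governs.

185 kN (block shear governs)

Bolt shear: A_b = π·20²/4 = 314.2 mm²; R_n = 469 × 314.2 × 4 × 1 / 1000 = 589.4 kN → 0.75 × 589.4 = 442 kN.
Bearing: edge l_c = 34, r_n = 81.6 kN; interior l_c = 48, r_n = 96 kN; R_n = 81.6 + 3·96 = 369.6 kN → 277 kN.
Block shear: A_gv = 1275, A_nv = 855, A_nt = 140 mm²; R_n = min(0.6F_uA_nv, 0.6F_yA_gv) + U_bs·F_u·A_nt = 247.2 kN → 185 kN.
Block shear governs: 185 kN.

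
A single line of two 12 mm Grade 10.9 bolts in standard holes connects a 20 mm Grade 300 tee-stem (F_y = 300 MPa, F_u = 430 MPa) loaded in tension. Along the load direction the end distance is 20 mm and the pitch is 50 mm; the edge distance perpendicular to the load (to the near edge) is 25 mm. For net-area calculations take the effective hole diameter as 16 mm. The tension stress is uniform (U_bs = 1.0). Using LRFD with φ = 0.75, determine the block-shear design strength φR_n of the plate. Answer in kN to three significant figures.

288 kN

Shear plane L_v = 20 + 1·50 = 70 mm; A_gv = 70 × 20 = 1400 mm².
A_nv = (70 − 1.5·16) × 20 = 920 mm².
A_nt = (25 − 0.5·16) × 20 = 340 mm².
0.6 F_u A_nv = 237.4 kN; 0.6 F_y A_gv = 252 kN → shear rupture governs the shear term.
R_n = 237.4 + 1.0 × 430 × 340 / 1000 = 383.6 kN.
Design strength φR_n = 0.75 × 383.6 = 288 kN.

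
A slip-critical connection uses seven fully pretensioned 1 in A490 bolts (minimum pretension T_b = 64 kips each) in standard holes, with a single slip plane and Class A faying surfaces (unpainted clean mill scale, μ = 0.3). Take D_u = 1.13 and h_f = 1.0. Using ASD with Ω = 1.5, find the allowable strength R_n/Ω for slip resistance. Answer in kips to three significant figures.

R_n = μ · D_u · h_f · T_b · n_s · n_b = 0.3 × 1.13 × 1.0 × 64 × 1 × 7 = 151.9 kips.
Allowable strength R_n/Ω = 151.9 / 1.5 = 101 kips.

101 kips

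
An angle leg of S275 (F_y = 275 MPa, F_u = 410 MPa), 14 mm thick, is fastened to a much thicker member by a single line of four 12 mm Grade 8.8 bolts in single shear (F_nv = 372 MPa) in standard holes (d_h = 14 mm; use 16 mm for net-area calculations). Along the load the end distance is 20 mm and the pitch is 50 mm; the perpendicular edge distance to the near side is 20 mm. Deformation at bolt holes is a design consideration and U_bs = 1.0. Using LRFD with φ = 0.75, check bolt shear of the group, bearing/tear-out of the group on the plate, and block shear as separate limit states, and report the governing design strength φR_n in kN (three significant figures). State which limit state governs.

126 kN (bolt shear governs)

Bolt shear: A_b = π·12²/4 = 113.1 mm²; R_n = 372 × 113.1 × 4 × 1 / 1000 = 168.3 kN → 0.75 × 168.3 = 126 kN.
Bearing: edge l_c = 13, r_n = 89.54 kN; interior l_c = 36, r_n = 165.3 kN; R_n = 89.54 + 3·165.3 = 585.5 kN → 439 kN.
Block shear: A_gv = 2380, A_nv = 1596, A_nt = 168 mm²; R_n = min(0.6F_uA_nv, 0.6F_yA_gv) + U_bs·F_u·A_nt = 461.5 kN → 346 kN.
Bolt shear governs: 126 kN.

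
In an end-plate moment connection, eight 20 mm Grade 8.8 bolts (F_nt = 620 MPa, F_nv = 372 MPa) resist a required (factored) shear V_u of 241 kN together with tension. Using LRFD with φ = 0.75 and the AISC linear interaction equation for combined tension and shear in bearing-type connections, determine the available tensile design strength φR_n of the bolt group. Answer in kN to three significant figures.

1120 kN

A_b = π·20²/4 = 314.2 mm²; f_rv = 241 × 1000 / (8 × 314.2) = 95.89 MPa.
F'_nt = 1.3 F_nt − (F_nt / φF_nv) f_rv = 1.3·620 − (620/(0.75·372))·95.89 = 592.9 MPa, capped at F_nt → F'_nt = 592.9 MPa.
R_n = F'_nt · A_b · n = 592.9 × 314.2 × 8 / 1000 = 1490 kN.
Design strength φR_n = 0.75 × 1490 = 1120 kN.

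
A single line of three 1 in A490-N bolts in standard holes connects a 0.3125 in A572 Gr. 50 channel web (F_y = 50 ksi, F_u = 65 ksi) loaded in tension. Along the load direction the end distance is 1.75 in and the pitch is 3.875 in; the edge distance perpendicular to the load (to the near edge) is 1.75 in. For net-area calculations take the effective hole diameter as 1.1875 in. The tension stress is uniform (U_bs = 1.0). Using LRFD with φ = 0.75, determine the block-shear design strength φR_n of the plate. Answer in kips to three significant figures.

Shear plane L_v = 1.75 + 2·3.875 = 9.5 in; A_gv = 9.5 × 0.3125 = 2.969 in².
A_nv = (9.5 − 2.5·1.1875) × 0.3125 = 2.041 in².
A_nt = (1.75 − 0.5·1.1875) × 0.3125 = 0.3613 in².
0.6 F_u A_nv = 79.6 kips; 0.6 F_y A_gv = 89.06 kips → shear rupture governs the shear term.
R_n = 79.6 + 1.0 × 65 × 0.3613 = 103.1 kips.
Design strength φR_n = 0.75 × 103.1 = 77.3 kips.

77.3 kips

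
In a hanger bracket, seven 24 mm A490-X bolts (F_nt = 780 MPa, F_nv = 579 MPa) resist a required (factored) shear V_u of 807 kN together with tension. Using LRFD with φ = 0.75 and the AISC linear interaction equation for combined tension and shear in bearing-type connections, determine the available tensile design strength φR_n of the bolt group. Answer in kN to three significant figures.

A_b = π·24²/4 = 452.4 mm²; f_rv = 807 × 1000 / (7 × 452.4) = 254.8 MPa.
F'_nt = 1.3 F_nt − (F_nt / φF_nv) f_rv = 1.3·780 − (780/(0.75·579))·254.8 = 556.3 MPa, capped at F_nt → F'_nt = 556.3 MPa.
R_n = F'_nt · A_b · n = 556.3 × 452.4 × 7 / 1000 = 1762 kN.
Design strength φR_n = 0.75 × 1762 = 1320 kN.

1320 kN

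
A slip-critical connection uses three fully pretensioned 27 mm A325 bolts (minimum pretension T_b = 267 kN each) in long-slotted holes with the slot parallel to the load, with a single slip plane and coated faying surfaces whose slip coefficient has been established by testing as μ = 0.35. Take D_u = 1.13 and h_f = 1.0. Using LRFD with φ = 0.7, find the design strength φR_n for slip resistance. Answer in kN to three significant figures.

R_n = μ · D_u · h_f · T_b · n_s · n_b = 0.35 × 1.13 × 1.0 × 267 × 1 × 3 = 316.8 kN.
Design strength φR_n = 0.7 × 316.8 = 222 kN.

222 kN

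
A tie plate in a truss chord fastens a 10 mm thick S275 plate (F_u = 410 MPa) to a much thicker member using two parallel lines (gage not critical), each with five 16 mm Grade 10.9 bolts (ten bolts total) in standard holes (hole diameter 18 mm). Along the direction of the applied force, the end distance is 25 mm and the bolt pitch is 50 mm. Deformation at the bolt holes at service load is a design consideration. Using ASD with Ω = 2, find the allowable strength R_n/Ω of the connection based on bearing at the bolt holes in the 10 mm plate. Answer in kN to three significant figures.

Per bolt r_n = 1.2 l_c t F_u ≤ 2.4 d t F_u; upper limit = 2.4 × 16 × 10 × 410 / 1000 = 157.4 kN.
Edge bolt: l_c = 25 − 18/2 = 16 mm → 1.2 × 16 × 10 × 410 / 1000 = 78.72 → r_n = 78.72 kN.
Interior bolts: l_c = 50 − 18 = 32 mm → 1.2 × 32 × 10 × 410 / 1000 = 157.4 → r_n = 157.4 kN.
R_n = 2 × 78.72 + 8 × 157.4 = 1417 kN.
Allowable strength R_n/Ω = 1417 / 2 = 708 kN.

708 kN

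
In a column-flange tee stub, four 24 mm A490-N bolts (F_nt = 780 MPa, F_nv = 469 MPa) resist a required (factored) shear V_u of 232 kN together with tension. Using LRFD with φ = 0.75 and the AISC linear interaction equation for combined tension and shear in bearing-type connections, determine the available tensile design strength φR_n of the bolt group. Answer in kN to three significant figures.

A_b = π·24²/4 = 452.4 mm²; f_rv = 232 × 1000 / (4 × 452.4) = 128.2 MPa.
F'_nt = 1.3 F_nt − (F_nt / φF_nv) f_rv = 1.3·780 − (780/(0.75·469))·128.2 = 729.7 MPa, capped at F_nt → F'_nt = 729.7 MPa.
R_n = F'_nt · A_b · n = 729.7 × 452.4 × 4 / 1000 = 1320 kN.
Design strength φR_n = 0.75 × 1320 = 990 kN.

990 kN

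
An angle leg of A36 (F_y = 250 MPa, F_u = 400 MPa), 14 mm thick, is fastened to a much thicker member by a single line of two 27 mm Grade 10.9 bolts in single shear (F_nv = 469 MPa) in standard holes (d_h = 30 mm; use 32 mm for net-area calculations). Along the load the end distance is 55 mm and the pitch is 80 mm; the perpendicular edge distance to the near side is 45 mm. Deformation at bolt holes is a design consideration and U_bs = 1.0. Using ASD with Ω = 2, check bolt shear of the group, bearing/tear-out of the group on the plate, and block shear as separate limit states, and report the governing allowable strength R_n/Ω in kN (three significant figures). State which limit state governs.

223 kN (block shear governs)

Bolt shear: A_b = π·27²/4 = 572.6 mm²; R_n = 469 × 572.6 × 2 × 1 / 1000 = 537.1 kN → 537.1 / 2 = 269 kN.
Bearing: edge l_c = 40, r_n = 268.8 kN; interior l_c = 50, r_n = 336 kN; R_n = 268.8 + 1·336 = 604.8 kN → 302 kN.
Block shear: A_gv = 1890, A_nv = 1218, A_nt = 406 mm²; R_n = min(0.6F_uA_nv, 0.6F_yA_gv) + U_bs·F_u·A_nt = 445.9 kN → 223 kN.
Block shear governs: 223 kN.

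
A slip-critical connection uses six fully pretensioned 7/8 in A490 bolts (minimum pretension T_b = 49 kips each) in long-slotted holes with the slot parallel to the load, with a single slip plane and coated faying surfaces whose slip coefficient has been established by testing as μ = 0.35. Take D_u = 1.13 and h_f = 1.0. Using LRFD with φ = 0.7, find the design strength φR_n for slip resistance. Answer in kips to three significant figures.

81.4 kips

R_n = μ · D_u · h_f · T_b · n_s · n_b = 0.35 × 1.13 × 1.0 × 49 × 1 × 6 = 116.3 kips.
Design strength φR_n = 0.7 × 116.3 = 81.4 kips.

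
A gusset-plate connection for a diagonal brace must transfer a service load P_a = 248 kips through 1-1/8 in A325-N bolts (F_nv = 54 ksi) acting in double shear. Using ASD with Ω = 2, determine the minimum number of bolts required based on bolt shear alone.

A_b = π·1.125²/4 = 0.994 in².
Per-bolt allowable strength R_n/Ω = 54 × 0.994 × 2 / 2 = 53.68 kips.
n ≥ 248 / 53.68 = 4.62 → use 5 bolts.

5 bolts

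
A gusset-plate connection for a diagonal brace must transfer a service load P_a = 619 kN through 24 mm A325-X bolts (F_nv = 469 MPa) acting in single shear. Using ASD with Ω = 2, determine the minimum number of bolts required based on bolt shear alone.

A_b = π·24²/4 = 452.4 mm².
Per-bolt allowable strength R_n/Ω = 469 × 452.4 × 1 / 1000 / 2 = 106.1 kN.
n ≥ 619 / 106.1 = 5.835 → use 6 bolts.

6 bolts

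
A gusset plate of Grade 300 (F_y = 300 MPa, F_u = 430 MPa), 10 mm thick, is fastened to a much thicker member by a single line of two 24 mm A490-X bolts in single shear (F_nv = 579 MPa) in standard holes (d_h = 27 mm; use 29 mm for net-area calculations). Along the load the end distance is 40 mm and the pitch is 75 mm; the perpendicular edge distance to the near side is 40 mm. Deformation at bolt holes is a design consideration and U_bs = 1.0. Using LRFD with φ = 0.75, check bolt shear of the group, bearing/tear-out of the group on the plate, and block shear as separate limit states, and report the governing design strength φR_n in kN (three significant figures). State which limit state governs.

Bolt shear: A_b = π·24²/4 = 452.4 mm²; R_n = 579 × 452.4 × 2 × 1 / 1000 = 523.9 kN → 0.75 × 523.9 = 393 kN.
Bearing: edge l_c = 26.5, r_n = 136.7 kN; interior l_c = 48, r_n = 247.7 kN; R_n = 136.7 + 1·247.7 = 384.4 kN → 288 kN.
Block shear: A_gv = 1150, A_nv = 715, A_nt = 255 mm²; R_n = min(0.6F_uA_nv, 0.6F_yA_gv) + U_bs·F_u·A_nt = 294.1 kN → 221 kN.
Block shear governs: 221 kN.

221 kN (block shear governs)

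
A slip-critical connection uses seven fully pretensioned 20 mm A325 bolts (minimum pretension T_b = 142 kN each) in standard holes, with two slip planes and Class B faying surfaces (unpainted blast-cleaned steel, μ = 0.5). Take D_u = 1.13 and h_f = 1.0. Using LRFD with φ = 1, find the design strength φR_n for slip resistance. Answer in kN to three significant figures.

R_n = μ · D_u · h_f · T_b · n_s · n_b = 0.5 × 1.13 × 1.0 × 142 × 2 × 7 = 1123 kN.
Design strength φR_n = 1 × 1123 = 1120 kN.

1120 kN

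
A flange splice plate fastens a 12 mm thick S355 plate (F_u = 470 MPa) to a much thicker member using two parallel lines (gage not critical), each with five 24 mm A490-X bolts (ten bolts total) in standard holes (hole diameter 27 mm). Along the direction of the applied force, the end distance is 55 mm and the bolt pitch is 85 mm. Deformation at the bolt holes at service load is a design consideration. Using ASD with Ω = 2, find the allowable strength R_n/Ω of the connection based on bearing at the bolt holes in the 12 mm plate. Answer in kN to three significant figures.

Per bolt r_n = 1.2 l_c t F_u ≤ 2.4 d t F_u; upper limit = 2.4 × 24 × 12 × 470 / 1000 = 324.9 kN.
Edge bolt: l_c = 55 − 27/2 = 41.5 mm → 1.2 × 41.5 × 12 × 470 / 1000 = 280.9 → r_n = 280.9 kN.
Interior bolts: l_c = 85 − 27 = 58 mm → 1.2 × 58 × 12 × 470 / 1000 = 392.5 → r_n = 324.9 kN.
R_n = 2 × 280.9 + 8 × 324.9 = 3161 kN.
Allowable strength R_n/Ω = 3161 / 2 = 1580 kN.

1580 kN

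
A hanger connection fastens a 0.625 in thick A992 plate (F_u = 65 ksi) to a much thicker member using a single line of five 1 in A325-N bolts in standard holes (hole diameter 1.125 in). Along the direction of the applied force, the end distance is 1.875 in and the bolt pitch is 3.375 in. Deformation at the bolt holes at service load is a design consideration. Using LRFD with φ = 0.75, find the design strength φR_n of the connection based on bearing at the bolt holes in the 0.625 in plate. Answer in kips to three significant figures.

Per bolt r_n = 1.2 l_c t F_u ≤ 2.4 d t F_u; upper limit = 2.4 × 1 × 0.625 × 65 = 97.5 kips.
Edge bolt: l_c = 1.875 − 1.125/2 = 1.312 in → 1.2 × 1.312 × 0.625 × 65 = 63.98 → r_n = 63.98 kips.
Interior bolts: l_c = 3.375 − 1.125 = 2.25 in → 1.2 × 2.25 × 0.625 × 65 = 109.7 → r_n = 97.5 kips.
R_n = 1 × 63.98 + 4 × 97.5 = 454 kips.
Design strength φR_n = 0.75 × 454 = 340 kips.

340 kips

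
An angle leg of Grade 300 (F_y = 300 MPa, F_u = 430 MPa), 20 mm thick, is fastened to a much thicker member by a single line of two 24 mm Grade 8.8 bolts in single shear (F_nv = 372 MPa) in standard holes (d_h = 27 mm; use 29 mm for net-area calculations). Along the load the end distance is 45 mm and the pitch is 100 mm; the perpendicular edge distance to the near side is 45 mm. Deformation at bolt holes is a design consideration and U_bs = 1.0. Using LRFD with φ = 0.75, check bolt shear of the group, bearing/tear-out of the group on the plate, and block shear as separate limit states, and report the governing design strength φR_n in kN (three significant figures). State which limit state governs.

Bolt shear: A_b = π·24²/4 = 452.4 mm²; R_n = 372 × 452.4 × 2 × 1 / 1000 = 336.6 kN → 0.75 × 336.6 = 252 kN.
Bearing: edge l_c = 31.5, r_n = 325.1 kN; interior l_c = 73, r_n = 495.4 kN; R_n = 325.1 + 1·495.4 = 820.4 kN → 615 kN.
Block shear: A_gv = 2900, A_nv = 2030, A_nt = 610 mm²; R_n = min(0.6F_uA_nv, 0.6F_yA_gv) + U_bs·F_u·A_nt = 784.3 kN → 588 kN.
Bolt shear governs: 252 kN.

252 kN (bolt shear governs)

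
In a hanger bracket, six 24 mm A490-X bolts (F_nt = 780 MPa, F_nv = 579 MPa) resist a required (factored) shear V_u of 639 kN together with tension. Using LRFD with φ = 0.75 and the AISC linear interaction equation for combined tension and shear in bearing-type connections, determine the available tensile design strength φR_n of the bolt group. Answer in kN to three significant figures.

A_b = π·24²/4 = 452.4 mm²; f_rv = 639 × 1000 / (6 × 452.4) = 235.4 MPa.
F'_nt = 1.3 F_nt − (F_nt / φF_nv) f_rv = 1.3·780 − (780/(0.75·579))·235.4 = 591.1 MPa, capped at F_nt → F'_nt = 591.1 MPa.
R_n = F'_nt · A_b · n = 591.1 × 452.4 × 6 / 1000 = 1605 kN.
Design strength φR_n = 0.75 × 1605 = 1200 kN.

1200 kN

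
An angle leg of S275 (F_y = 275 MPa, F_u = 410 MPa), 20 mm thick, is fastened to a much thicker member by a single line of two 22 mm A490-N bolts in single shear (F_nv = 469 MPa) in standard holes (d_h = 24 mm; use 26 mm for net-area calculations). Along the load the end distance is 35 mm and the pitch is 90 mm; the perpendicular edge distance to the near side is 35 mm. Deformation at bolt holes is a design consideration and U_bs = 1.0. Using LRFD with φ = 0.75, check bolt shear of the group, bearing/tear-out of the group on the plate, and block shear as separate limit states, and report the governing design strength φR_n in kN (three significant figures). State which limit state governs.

Bolt shear: A_b = π·22²/4 = 380.1 mm²; R_n = 469 × 380.1 × 2 × 1 / 1000 = 356.6 kN → 0.75 × 356.6 = 267 kN.
Bearing: edge l_c = 23, r_n = 226.3 kN; interior l_c = 66, r_n = 433 kN; R_n = 226.3 + 1·433 = 659.3 kN → 494 kN.
Block shear: A_gv = 2500, A_nv = 1720, A_nt = 440 mm²; R_n = min(0.6F_uA_nv, 0.6F_yA_gv) + U_bs·F_u·A_nt = 592.9 kN → 445 kN.
Bolt shear governs: 267 kN.

267 kN (bolt shear governs)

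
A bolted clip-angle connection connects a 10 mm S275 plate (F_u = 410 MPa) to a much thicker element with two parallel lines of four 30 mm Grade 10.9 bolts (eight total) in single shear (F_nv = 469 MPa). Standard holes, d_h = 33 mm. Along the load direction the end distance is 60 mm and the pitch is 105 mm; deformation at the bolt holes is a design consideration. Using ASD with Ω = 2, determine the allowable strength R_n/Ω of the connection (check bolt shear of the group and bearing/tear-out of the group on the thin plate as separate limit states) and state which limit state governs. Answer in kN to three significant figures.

1100 kN (bearing governs)

Bolt shear: A_b = π·30²/4 = 706.9 mm²; R_n = 469 × 706.9 × 8 × 1 / 1000 = 2652 kN → 2652 / 2 = 1330 kN.
Bearing (1.2 l_c t F_u ≤ 2.4 d t F_u): upper limit = 2.4·30·10·410 / 1000 = 295.2 kN.
  Edge l_c = 60 − 33/2 = 43.5 → r_n = 214 kN; interior l_c = 105 − 33 = 72 → r_n = 295.2 kN.
  R_n,bearing = 2·214 + 6·295.2 = 2199 kN → 2199 / 2 = 1100 kN.
Bearing governs: 1100 kN.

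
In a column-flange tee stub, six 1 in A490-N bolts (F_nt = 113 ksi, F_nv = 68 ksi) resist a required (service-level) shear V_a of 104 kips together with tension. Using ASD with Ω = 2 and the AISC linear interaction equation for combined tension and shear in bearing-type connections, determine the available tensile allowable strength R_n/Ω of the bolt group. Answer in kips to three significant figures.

A_b = π·1²/4 = 0.7854 in²; f_rv = 104 / (6 × 0.7854) = 22.07 ksi.
F'_nt = 1.3 F_nt − (Ω F_nt / F_nv) f_rv = 1.3·113 − (2·113/68)·22.07 = 73.55 ksi, capped at F_nt → F'_nt = 73.55 ksi.
R_n = F'_nt · A_b · n = 73.55 × 0.7854 × 6 = 346.6 kips.
Allowable strength R_n/Ω = 346.6 / 2 = 173 kips.

173 kips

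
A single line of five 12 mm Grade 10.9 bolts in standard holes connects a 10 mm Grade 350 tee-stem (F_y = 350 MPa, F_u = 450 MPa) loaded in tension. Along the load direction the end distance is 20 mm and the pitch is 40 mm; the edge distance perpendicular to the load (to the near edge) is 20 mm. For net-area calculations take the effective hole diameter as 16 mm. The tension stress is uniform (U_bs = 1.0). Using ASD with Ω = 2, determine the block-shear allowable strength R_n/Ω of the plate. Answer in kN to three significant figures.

Shear plane L_v = 20 + 4·40 = 180 mm; A_gv = 180 × 10 = 1800 mm².
A_nv = (180 − 4.5·16) × 10 = 1080 mm².
A_nt = (20 − 0.5·16) × 10 = 120 mm².
0.6 F_u A_nv = 291.6 kN; 0.6 F_y A_gv = 378 kN → shear rupture governs the shear term.
R_n = 291.6 + 1.0 × 450 × 120 / 1000 = 345.6 kN.
Allowable strength R_n/Ω = 345.6 / 2 = 173 kN.

173 kN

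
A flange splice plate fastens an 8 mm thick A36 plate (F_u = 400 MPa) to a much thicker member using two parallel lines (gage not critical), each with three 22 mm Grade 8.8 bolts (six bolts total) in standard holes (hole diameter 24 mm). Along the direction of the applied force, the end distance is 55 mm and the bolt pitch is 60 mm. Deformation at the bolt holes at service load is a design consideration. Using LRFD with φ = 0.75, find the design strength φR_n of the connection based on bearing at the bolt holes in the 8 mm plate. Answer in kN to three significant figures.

662 kN

Per bolt r_n = 1.2 l_c t F_u ≤ 2.4 d t F_u; upper limit = 2.4 × 22 × 8 × 400 / 1000 = 169 kN.
Edge bolt: l_c = 55 − 24/2 = 43 mm → 1.2 × 43 × 8 × 400 / 1000 = 165.1 → r_n = 165.1 kN.
Interior bolts: l_c = 60 − 24 = 36 mm → 1.2 × 36 × 8 × 400 / 1000 = 138.2 → r_n = 138.2 kN.
R_n = 2 × 165.1 + 4 × 138.2 = 883.2 kN.
Design strength φR_n = 0.75 × 883.2 = 662 kN.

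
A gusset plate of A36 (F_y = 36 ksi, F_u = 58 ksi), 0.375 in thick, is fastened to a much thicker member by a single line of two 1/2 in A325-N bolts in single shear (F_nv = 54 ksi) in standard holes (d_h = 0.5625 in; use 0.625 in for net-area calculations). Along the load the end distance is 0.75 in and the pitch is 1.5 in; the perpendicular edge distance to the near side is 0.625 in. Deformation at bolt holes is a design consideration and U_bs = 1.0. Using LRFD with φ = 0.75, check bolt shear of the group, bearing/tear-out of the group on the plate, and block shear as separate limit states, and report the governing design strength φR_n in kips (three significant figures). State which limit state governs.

Bolt shear: A_b = π·0.5²/4 = 0.1963 in²; R_n = 54 × 0.1963 × 2 × 1 = 21.21 kips → 0.75 × 21.21 = 15.9 kips.
Bearing: edge l_c = 0.4688, r_n = 12.23 kips; interior l_c = 0.9375, r_n = 24.47 kips; R_n = 12.23 + 1·24.47 = 36.7 kips → 27.5 kips.
Block shear: A_gv = 0.8438, A_nv = 0.4922, A_nt = 0.1172 in²; R_n = min(0.6F_uA_nv, 0.6F_yA_gv) + U_bs·F_u·A_nt = 23.92 kips → 17.9 kips.
Bolt shear governs: 15.9 kips.

15.9 kips (bolt shear governs)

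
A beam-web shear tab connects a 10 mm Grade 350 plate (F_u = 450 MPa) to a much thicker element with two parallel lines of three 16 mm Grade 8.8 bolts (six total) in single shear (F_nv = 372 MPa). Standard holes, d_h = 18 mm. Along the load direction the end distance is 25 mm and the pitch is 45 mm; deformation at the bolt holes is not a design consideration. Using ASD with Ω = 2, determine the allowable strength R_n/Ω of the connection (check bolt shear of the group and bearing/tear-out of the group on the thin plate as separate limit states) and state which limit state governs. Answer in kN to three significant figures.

Bolt shear: A_b = π·16²/4 = 201.1 mm²; R_n = 372 × 201.1 × 6 × 1 / 1000 = 448.8 kN → 448.8 / 2 = 224 kN.
Bearing (1.5 l_c t F_u ≤ 3.0 d t F_u): upper limit = 3.0·16·10·450 / 1000 = 216 kN.
  Edge l_c = 25 − 18/2 = 16 → r_n = 108 kN; interior l_c = 45 − 18 = 27 → r_n = 182.2 kN.
  R_n,bearing = 2·108 + 4·182.2 = 945 kN → 945 / 2 = 472 kN.
Bolt shear governs: 224 kN.

224 kN (bolt shear governs)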